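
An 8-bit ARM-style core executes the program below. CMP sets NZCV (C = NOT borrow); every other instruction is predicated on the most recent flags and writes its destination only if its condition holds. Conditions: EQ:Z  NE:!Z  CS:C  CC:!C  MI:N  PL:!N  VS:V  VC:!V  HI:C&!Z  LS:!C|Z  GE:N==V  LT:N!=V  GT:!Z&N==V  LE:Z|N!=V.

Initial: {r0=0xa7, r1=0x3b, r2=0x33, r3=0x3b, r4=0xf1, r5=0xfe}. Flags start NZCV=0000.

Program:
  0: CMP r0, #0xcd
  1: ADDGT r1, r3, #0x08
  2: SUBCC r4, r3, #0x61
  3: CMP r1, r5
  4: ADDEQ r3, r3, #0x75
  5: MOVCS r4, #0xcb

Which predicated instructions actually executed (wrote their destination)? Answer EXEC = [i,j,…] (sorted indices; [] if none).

EXEC = [2]

0: ✓ CMP  NZCV=1000
1: · ADDGT
2: ✓ SUBCC  r4←0xda
3: ✓ CMP  NZCV=0000
4: · ADDEQ
5: · MOVCS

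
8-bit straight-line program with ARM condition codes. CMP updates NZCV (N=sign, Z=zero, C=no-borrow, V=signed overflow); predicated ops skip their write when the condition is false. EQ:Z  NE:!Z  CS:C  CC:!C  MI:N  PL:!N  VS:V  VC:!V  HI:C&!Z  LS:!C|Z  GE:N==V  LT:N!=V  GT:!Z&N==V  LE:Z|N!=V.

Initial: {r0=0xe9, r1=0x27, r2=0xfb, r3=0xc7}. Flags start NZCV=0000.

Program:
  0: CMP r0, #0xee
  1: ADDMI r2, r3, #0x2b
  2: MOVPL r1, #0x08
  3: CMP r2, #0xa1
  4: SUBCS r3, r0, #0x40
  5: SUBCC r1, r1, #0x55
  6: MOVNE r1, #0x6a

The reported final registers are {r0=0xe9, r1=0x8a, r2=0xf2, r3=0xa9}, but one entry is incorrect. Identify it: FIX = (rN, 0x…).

0: ✓ CMP  NZCV=1000
1: ✓ ADDMI  r2←0xf2
2: · MOVPL
3: ✓ CMP  NZCV=0010
4: ✓ SUBCS  r3←0xa9
5: · SUBCC
6: ✓ MOVNE  r1←0x6a

FIX = (r1, 0x6a)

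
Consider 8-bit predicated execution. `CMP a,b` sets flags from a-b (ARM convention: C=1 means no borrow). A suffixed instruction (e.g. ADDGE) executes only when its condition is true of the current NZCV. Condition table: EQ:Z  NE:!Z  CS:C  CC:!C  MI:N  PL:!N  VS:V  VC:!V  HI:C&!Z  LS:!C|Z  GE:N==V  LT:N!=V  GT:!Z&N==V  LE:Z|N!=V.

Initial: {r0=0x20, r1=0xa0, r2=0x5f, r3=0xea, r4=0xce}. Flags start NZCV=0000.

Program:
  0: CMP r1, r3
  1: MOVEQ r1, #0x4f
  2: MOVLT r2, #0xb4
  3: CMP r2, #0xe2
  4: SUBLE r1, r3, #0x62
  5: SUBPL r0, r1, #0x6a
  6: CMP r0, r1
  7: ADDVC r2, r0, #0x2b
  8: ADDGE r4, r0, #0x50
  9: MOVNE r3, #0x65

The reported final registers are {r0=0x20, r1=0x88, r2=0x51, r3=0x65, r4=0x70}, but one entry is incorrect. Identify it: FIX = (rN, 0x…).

[0] flags=1000 → (cmp)
[1] flags=1000 EQ?F → skip
[2] flags=1000 LT?T → r2=0xb4
[3] flags=1000 → (cmp)
[4] flags=1000 LE?T → r1=0x88
[5] flags=1000 PL?F → skip
[6] flags=1001 → (cmp)
[7] flags=1001 VC?F → skip
[8] flags=1001 GE?T → r4=0x70
[9] flags=1001 NE?T → r3=0x65

FIX = (r2, 0xb4)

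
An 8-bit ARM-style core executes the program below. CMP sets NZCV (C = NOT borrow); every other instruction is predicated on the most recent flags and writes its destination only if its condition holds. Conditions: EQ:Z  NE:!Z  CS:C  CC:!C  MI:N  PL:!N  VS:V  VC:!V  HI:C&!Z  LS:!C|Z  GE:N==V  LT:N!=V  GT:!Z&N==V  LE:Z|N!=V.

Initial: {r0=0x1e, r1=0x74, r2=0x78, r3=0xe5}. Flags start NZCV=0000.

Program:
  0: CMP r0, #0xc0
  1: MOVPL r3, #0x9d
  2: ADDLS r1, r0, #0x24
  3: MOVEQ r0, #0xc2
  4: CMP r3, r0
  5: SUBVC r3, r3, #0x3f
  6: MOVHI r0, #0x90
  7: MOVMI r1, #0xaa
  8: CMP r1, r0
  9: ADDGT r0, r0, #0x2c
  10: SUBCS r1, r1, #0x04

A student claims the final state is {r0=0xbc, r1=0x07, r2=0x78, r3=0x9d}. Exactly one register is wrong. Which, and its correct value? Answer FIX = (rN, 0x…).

FIX = (r1, 0x42)

0: ✓ CMP  NZCV=0000
1: ✓ MOVPL  r3←0x9d
2: ✓ ADDLS  r1←0x42
3: · MOVEQ
4: ✓ CMP  NZCV=0011
5: · SUBVC
6: ✓ MOVHI  r0←0x90
7: · MOVMI
8: ✓ CMP  NZCV=1001
9: ✓ ADDGT  r0←0xbc
10: · SUBCS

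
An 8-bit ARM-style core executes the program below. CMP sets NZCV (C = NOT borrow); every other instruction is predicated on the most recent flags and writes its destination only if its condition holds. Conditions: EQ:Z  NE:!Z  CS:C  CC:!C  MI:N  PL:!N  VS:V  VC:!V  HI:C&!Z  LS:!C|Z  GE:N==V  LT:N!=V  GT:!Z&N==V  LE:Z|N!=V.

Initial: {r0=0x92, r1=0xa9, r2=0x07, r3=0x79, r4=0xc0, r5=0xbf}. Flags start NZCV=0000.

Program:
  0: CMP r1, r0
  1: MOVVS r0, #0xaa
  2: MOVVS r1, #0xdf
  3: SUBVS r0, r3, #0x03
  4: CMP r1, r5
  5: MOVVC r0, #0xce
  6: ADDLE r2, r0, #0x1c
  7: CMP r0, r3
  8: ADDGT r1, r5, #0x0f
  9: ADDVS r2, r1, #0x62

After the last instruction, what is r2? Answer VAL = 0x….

[0] flags=0010 → (cmp)
[1] flags=0010 VS?F → skip
[2] flags=0010 VS?F → skip
[3] flags=0010 VS?F → skip
[4] flags=1000 → (cmp)
[5] flags=1000 VC?T → r0=0xce
[6] flags=1000 LE?T → r2=0xea
[7] flags=0011 → (cmp)
[8] flags=0011 GT?F → skip
[9] flags=0011 VS?T → r2=0x0b

VAL = 0x0b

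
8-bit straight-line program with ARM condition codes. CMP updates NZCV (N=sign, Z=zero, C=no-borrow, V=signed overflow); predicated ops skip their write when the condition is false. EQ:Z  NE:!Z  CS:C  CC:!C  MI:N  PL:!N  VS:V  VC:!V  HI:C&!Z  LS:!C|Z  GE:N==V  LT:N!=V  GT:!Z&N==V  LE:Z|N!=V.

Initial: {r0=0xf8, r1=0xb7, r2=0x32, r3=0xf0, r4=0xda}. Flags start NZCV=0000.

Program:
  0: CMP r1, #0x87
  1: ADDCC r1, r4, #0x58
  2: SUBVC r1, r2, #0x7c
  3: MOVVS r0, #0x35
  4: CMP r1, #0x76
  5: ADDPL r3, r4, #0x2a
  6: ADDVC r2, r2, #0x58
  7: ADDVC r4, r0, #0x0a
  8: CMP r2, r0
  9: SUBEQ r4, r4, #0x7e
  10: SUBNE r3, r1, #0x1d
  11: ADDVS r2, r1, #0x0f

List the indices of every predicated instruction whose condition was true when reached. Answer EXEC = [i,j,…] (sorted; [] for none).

EXEC = [2,5,10]

[0] flags=0010 → (cmp)
[1] flags=0010 CC?F → skip
[2] flags=0010 VC?T → r1=0xb6
[3] flags=0010 VS?F → skip
[4] flags=0011 → (cmp)
[5] flags=0011 PL?T → r3=0x04
[6] flags=0011 VC?F → skip
[7] flags=0011 VC?F → skip
[8] flags=0000 → (cmp)
[9] flags=0000 EQ?F → skip
[10] flags=0000 NE?T → r3=0x99
[11] flags=0000 VS?F → skip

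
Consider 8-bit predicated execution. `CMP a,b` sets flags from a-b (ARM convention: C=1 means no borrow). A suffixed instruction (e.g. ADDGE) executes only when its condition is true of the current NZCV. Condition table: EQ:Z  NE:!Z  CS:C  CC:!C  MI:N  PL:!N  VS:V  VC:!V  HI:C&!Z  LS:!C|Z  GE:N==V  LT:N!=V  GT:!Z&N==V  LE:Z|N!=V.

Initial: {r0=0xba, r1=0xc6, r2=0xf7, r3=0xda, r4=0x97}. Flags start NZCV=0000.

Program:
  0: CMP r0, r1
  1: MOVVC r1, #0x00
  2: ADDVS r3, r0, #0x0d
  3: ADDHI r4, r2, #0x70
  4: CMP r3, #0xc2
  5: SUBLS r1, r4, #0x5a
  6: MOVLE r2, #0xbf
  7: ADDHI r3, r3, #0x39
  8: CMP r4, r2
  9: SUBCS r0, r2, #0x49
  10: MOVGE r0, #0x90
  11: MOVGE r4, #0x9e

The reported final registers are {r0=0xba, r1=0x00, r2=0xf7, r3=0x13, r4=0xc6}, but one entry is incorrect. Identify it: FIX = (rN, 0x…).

[0] flags=1000 → (cmp)
[1] flags=1000 VC?T → r1=0x00
[2] flags=1000 VS?F → skip
[3] flags=1000 HI?F → skip
[4] flags=0010 → (cmp)
[5] flags=0010 LS?F → skip
[6] flags=0010 LE?F → skip
[7] flags=0010 HI?T → r3=0x13
[8] flags=1000 → (cmp)
[9] flags=1000 CS?F → skip
[10] flags=1000 GE?F → skip
[11] flags=1000 GE?F → skip

FIX = (r4, 0x97)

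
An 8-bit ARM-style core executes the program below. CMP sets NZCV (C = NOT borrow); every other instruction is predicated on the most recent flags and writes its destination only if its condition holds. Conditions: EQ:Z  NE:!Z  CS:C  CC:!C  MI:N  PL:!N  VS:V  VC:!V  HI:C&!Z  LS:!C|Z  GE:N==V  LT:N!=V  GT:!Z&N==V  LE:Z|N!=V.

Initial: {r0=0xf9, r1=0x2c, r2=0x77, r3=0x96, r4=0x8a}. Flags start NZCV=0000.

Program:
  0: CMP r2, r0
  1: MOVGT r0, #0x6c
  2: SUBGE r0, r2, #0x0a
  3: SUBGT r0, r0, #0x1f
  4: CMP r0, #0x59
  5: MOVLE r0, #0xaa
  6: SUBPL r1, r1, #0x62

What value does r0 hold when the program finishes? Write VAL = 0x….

VAL = 0xaa

[0] flags=0000 → (cmp)
[1] flags=0000 GT?T → r0=0x6c
[2] flags=0000 GE?T → r0=0x6d
[3] flags=0000 GT?T → r0=0x4e
[4] flags=1000 → (cmp)
[5] flags=1000 LE?T → r0=0xaa
[6] flags=1000 PL?F → skip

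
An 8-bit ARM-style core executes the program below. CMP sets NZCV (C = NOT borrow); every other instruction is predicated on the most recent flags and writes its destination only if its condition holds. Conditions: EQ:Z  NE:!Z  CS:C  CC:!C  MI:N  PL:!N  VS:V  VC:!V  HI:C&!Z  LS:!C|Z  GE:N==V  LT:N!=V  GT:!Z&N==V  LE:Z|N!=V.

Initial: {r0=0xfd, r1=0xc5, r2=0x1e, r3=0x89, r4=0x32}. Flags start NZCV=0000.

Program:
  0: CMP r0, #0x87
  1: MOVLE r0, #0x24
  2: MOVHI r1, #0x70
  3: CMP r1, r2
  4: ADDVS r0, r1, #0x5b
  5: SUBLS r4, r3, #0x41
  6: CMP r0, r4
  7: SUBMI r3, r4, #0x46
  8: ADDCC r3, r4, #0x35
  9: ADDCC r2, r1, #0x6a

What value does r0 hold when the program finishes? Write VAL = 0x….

0: ✓ CMP  NZCV=0010
1: · MOVLE
2: ✓ MOVHI  r1←0x70
3: ✓ CMP  NZCV=0010
4: · ADDVS
5: · SUBLS
6: ✓ CMP  NZCV=1010
7: ✓ SUBMI  r3←0xec
8: · ADDCC
9: · ADDCC

VAL = 0xfd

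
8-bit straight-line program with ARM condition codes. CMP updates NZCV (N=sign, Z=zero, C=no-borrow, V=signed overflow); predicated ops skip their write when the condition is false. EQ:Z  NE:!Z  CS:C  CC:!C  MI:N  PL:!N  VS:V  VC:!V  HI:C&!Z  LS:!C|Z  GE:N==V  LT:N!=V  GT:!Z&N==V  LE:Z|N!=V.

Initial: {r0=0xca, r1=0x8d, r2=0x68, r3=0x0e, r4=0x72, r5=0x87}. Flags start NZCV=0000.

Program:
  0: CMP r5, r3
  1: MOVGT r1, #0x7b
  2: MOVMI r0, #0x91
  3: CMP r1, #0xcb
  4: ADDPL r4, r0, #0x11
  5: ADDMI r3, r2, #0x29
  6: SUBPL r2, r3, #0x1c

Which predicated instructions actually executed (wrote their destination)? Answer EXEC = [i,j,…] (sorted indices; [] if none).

0: ✓ CMP  NZCV=0011
1: · MOVGT
2: · MOVMI
3: ✓ CMP  NZCV=1000
4: · ADDPL
5: ✓ ADDMI  r3←0x91
6: · SUBPL

EXEC = [5]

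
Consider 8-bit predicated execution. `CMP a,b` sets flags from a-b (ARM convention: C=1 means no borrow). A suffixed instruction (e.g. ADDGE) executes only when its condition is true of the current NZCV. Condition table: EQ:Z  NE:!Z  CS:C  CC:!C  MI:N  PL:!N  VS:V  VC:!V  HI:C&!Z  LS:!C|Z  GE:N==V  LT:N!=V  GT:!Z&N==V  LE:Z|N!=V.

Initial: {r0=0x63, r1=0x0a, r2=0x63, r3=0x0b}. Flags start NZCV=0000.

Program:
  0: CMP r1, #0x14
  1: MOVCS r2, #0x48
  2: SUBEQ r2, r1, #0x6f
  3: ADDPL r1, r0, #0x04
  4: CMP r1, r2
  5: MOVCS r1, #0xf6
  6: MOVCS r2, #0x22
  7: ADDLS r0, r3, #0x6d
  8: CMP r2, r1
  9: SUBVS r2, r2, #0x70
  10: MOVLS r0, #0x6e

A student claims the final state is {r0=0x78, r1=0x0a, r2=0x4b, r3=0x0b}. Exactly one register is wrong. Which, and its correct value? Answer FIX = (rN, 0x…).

[0] flags=1000 → (cmp)
[1] flags=1000 CS?F → skip
[2] flags=1000 EQ?F → skip
[3] flags=1000 PL?F → skip
[4] flags=1000 → (cmp)
[5] flags=1000 CS?F → skip
[6] flags=1000 CS?F → skip
[7] flags=1000 LS?T → r0=0x78
[8] flags=0010 → (cmp)
[9] flags=0010 VS?F → skip
[10] flags=0010 LS?F → skip

FIX = (r2, 0x63)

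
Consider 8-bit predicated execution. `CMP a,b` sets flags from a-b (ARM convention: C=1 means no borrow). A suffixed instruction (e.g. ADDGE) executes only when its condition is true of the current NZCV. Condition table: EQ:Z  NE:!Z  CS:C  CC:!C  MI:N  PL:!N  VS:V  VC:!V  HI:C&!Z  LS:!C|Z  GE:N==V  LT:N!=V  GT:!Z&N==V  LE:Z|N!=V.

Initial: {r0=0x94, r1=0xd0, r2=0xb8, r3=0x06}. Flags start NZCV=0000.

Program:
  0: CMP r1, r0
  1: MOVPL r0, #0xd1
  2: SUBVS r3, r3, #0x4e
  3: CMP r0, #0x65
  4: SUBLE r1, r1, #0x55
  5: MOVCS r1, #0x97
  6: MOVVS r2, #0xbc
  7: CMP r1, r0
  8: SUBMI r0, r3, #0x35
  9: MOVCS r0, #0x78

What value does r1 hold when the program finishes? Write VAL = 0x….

[0] flags=0010 → (cmp)
[1] flags=0010 PL?T → r0=0xd1
[2] flags=0010 VS?F → skip
[3] flags=0011 → (cmp)
[4] flags=0011 LE?T → r1=0x7b
[5] flags=0011 CS?T → r1=0x97
[6] flags=0011 VS?T → r2=0xbc
[7] flags=1000 → (cmp)
[8] flags=1000 MI?T → r0=0xd1
[9] flags=1000 CS?F → skip

VAL = 0x97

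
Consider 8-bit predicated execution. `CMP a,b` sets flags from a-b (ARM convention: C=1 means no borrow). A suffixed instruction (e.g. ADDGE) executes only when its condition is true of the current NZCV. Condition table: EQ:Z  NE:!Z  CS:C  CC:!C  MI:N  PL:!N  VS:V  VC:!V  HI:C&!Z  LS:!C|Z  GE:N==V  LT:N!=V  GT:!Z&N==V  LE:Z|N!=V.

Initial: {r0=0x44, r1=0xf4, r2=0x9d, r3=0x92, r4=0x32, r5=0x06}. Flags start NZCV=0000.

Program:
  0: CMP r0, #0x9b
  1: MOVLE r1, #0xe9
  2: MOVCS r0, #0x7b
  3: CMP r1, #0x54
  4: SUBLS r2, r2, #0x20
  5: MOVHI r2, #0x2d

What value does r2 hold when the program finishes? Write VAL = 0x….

0: ✓ CMP  NZCV=1001
1: · MOVLE
2: · MOVCS
3: ✓ CMP  NZCV=1010
4: · SUBLS
5: ✓ MOVHI  r2←0x2d

VAL = 0x2d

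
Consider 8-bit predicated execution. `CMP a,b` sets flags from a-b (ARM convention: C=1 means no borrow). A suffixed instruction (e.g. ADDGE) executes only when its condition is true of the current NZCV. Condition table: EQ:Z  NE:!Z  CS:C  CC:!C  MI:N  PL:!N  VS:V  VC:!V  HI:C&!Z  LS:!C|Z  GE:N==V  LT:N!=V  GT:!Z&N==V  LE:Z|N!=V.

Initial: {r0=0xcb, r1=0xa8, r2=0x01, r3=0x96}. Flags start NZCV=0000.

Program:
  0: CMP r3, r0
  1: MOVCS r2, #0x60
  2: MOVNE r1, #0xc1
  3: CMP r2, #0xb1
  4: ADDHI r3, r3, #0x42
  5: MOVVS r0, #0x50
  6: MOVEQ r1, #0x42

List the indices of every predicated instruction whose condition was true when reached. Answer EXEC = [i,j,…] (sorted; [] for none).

EXEC = [2]

[0] flags=1000 → (cmp)
[1] flags=1000 CS?F → skip
[2] flags=1000 NE?T → r1=0xc1
[3] flags=0000 → (cmp)
[4] flags=0000 HI?F → skip
[5] flags=0000 VS?F → skip
[6] flags=0000 EQ?F → skip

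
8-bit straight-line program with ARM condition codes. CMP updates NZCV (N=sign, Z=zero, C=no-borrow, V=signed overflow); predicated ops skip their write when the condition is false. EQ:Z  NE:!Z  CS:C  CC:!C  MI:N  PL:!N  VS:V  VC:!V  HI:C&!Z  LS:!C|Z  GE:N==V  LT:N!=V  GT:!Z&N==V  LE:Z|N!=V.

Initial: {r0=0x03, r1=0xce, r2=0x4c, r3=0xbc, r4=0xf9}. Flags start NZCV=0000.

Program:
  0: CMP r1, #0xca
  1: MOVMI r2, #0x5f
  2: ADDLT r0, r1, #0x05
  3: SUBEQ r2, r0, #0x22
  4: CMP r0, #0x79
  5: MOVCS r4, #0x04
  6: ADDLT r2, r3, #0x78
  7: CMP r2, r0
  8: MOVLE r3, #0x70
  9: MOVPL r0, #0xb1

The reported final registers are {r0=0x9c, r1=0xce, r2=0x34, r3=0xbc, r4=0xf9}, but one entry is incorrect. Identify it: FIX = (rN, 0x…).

FIX = (r0, 0xb1)

[0] flags=0010 → (cmp)
[1] flags=0010 MI?F → skip
[2] flags=0010 LT?F → skip
[3] flags=0010 EQ?F → skip
[4] flags=1000 → (cmp)
[5] flags=1000 CS?F → skip
[6] flags=1000 LT?T → r2=0x34
[7] flags=0010 → (cmp)
[8] flags=0010 LE?F → skip
[9] flags=0010 PL?T → r0=0xb1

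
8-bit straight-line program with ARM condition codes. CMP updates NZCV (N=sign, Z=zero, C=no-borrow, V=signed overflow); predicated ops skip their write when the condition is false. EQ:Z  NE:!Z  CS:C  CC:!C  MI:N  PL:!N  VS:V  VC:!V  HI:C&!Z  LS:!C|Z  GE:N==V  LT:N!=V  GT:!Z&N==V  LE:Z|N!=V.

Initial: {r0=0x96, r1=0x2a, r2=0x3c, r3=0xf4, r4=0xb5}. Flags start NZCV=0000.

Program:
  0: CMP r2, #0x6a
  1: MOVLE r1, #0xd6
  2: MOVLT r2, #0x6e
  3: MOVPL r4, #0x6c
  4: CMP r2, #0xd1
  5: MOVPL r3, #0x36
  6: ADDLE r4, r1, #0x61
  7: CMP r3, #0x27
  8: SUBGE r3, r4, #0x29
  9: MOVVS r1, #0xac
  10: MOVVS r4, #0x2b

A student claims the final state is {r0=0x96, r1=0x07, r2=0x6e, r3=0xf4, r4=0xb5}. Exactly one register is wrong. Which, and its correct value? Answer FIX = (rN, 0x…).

FIX = (r1, 0xd6)

[0] flags=1000 → (cmp)
[1] flags=1000 LE?T → r1=0xd6
[2] flags=1000 LT?T → r2=0x6e
[3] flags=1000 PL?F → skip
[4] flags=1001 → (cmp)
[5] flags=1001 PL?F → skip
[6] flags=1001 LE?F → skip
[7] flags=1010 → (cmp)
[8] flags=1010 GE?F → skip
[9] flags=1010 VS?F → skip
[10] flags=1010 VS?F → skip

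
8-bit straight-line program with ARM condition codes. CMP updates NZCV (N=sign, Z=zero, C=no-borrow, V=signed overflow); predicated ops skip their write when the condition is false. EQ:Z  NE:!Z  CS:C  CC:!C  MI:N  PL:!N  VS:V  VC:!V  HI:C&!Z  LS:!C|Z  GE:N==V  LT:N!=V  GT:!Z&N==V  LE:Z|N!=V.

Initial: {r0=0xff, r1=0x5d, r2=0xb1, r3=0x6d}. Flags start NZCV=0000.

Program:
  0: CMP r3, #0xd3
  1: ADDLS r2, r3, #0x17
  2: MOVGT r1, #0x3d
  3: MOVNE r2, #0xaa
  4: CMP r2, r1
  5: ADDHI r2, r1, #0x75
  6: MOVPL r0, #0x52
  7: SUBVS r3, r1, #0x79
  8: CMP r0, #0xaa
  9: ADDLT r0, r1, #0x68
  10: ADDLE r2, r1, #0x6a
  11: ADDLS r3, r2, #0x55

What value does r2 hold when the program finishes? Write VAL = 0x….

VAL = 0xb2

0: ✓ CMP  NZCV=1001
1: ✓ ADDLS  r2←0x84
2: ✓ MOVGT  r1←0x3d
3: ✓ MOVNE  r2←0xaa
4: ✓ CMP  NZCV=0011
5: ✓ ADDHI  r2←0xb2
6: ✓ MOVPL  r0←0x52
7: ✓ SUBVS  r3←0xc4
8: ✓ CMP  NZCV=1001
9: · ADDLT
10: · ADDLE
11: ✓ ADDLS  r3←0x07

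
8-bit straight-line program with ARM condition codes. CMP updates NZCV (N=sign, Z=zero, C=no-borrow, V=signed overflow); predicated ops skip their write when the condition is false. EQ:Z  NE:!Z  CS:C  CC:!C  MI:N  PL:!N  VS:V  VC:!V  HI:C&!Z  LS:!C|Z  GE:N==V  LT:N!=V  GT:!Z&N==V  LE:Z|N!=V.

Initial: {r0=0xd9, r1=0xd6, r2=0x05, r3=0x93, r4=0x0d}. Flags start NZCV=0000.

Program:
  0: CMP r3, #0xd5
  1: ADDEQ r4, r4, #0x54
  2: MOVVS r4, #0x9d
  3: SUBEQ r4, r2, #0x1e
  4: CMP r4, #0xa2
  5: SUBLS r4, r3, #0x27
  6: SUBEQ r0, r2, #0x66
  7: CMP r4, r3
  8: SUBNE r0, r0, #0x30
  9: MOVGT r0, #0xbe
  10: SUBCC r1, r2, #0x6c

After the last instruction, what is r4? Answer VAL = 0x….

VAL = 0x6c

0: ✓ CMP  NZCV=1000
1: · ADDEQ
2: · MOVVS
3: · SUBEQ
4: ✓ CMP  NZCV=0000
5: ✓ SUBLS  r4←0x6c
6: · SUBEQ
7: ✓ CMP  NZCV=1001
8: ✓ SUBNE  r0←0xa9
9: ✓ MOVGT  r0←0xbe
10: ✓ SUBCC  r1←0x99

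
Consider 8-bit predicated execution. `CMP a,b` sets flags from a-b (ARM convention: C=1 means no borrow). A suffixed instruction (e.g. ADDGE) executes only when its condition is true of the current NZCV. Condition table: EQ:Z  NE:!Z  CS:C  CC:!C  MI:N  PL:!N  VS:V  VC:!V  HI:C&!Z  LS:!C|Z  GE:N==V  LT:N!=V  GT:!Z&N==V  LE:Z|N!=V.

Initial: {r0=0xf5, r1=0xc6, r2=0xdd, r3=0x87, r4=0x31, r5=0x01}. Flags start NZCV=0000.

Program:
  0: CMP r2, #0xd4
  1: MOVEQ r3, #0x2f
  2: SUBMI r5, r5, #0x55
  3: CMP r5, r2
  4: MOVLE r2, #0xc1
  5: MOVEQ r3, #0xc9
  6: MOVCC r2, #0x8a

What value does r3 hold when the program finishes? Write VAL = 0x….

VAL = 0x87

[0] flags=0010 → (cmp)
[1] flags=0010 EQ?F → skip
[2] flags=0010 MI?F → skip
[3] flags=0000 → (cmp)
[4] flags=0000 LE?F → skip
[5] flags=0000 EQ?F → skip
[6] flags=0000 CC?T → r2=0x8a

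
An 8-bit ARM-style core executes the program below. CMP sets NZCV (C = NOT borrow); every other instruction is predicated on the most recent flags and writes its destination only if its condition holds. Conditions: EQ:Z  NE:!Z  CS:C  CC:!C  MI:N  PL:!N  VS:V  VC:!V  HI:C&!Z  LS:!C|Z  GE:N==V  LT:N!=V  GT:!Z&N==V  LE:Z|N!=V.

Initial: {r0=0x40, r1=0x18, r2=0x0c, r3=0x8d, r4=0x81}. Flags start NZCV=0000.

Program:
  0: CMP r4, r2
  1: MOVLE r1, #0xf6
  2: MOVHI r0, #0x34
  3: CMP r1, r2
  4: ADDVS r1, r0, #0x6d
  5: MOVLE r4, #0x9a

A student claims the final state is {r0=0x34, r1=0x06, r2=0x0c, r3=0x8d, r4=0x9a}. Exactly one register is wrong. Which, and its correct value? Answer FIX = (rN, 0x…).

FIX = (r1, 0xf6)

[0] flags=0011 → (cmp)
[1] flags=0011 LE?T → r1=0xf6
[2] flags=0011 HI?T → r0=0x34
[3] flags=1010 → (cmp)
[4] flags=1010 VS?F → skip
[5] flags=1010 LE?T → r4=0x9a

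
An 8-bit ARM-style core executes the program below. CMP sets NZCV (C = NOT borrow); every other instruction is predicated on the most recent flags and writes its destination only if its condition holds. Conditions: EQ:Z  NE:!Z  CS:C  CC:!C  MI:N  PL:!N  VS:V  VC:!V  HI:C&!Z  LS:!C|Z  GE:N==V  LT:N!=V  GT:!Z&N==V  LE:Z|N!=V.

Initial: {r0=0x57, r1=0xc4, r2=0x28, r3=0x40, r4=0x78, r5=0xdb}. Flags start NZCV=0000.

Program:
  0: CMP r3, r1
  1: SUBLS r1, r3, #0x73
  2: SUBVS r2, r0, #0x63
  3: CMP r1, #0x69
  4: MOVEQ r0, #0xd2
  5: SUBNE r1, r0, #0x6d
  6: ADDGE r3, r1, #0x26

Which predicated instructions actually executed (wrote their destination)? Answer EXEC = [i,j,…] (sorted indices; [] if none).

EXEC = [1,5]

0: ✓ CMP  NZCV=0000
1: ✓ SUBLS  r1←0xcd
2: · SUBVS
3: ✓ CMP  NZCV=0011
4: · MOVEQ
5: ✓ SUBNE  r1←0xea
6: · ADDGE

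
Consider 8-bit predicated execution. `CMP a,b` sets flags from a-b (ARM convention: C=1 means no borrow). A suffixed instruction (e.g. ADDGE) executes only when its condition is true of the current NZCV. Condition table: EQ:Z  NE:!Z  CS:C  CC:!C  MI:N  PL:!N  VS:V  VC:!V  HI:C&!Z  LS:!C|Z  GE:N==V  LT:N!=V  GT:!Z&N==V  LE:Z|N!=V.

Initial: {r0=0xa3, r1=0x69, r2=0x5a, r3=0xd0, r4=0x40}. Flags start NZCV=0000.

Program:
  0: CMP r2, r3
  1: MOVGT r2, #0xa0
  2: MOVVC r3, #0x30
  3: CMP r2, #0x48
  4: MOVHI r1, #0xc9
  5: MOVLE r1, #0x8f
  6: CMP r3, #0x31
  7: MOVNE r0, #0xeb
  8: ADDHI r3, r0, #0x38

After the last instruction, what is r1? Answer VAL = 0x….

0: ✓ CMP  NZCV=1001
1: ✓ MOVGT  r2←0xa0
2: · MOVVC
3: ✓ CMP  NZCV=0011
4: ✓ MOVHI  r1←0xc9
5: ✓ MOVLE  r1←0x8f
6: ✓ CMP  NZCV=1010
7: ✓ MOVNE  r0←0xeb
8: ✓ ADDHI  r3←0x23

VAL = 0x8f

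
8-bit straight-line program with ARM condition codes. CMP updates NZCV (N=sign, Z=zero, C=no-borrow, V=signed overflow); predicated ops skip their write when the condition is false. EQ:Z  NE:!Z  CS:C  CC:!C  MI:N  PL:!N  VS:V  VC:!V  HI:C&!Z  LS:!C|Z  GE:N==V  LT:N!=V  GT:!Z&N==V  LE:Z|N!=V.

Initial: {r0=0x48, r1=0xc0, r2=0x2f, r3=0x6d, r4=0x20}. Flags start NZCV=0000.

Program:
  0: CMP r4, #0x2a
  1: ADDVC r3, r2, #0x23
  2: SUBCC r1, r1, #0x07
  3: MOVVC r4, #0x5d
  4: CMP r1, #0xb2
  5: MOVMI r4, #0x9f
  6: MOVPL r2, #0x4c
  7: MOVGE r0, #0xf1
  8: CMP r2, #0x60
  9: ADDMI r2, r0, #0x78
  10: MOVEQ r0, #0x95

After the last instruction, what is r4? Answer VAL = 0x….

0: ✓ CMP  NZCV=1000
1: ✓ ADDVC  r3←0x52
2: ✓ SUBCC  r1←0xb9
3: ✓ MOVVC  r4←0x5d
4: ✓ CMP  NZCV=0010
5: · MOVMI
6: ✓ MOVPL  r2←0x4c
7: ✓ MOVGE  r0←0xf1
8: ✓ CMP  NZCV=1000
9: ✓ ADDMI  r2←0x69
10: · MOVEQ

VAL = 0x5d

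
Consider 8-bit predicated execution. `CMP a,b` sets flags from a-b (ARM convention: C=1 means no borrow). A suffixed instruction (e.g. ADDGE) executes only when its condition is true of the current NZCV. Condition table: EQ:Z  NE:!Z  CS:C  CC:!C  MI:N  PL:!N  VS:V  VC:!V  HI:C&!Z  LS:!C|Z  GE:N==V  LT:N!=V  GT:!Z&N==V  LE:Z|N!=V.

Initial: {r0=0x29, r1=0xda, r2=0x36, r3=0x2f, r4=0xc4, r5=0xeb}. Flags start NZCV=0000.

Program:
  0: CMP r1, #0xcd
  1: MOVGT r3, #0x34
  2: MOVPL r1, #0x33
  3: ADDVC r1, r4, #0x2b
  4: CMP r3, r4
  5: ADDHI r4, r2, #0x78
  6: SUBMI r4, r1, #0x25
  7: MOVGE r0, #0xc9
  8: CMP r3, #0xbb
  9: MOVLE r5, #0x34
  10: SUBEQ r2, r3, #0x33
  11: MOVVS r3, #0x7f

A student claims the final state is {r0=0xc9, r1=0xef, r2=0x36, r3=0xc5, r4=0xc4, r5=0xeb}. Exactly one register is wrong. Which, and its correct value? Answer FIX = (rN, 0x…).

FIX = (r3, 0x34)

0: ✓ CMP  NZCV=0010
1: ✓ MOVGT  r3←0x34
2: ✓ MOVPL  r1←0x33
3: ✓ ADDVC  r1←0xef
4: ✓ CMP  NZCV=0000
5: · ADDHI
6: · SUBMI
7: ✓ MOVGE  r0←0xc9
8: ✓ CMP  NZCV=0000
9: · MOVLE
10: · SUBEQ
11: · MOVVS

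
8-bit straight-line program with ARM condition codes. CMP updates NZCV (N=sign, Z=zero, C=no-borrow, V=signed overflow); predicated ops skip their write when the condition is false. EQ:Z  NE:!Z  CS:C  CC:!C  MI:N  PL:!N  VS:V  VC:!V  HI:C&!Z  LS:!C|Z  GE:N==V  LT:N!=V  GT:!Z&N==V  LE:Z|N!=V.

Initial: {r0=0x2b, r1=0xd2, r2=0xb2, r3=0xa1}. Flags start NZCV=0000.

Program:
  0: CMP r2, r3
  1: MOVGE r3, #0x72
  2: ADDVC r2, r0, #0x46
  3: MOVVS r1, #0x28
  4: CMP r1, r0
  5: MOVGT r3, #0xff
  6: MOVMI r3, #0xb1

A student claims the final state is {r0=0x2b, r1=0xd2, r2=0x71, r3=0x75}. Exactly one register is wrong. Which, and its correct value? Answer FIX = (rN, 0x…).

0: ✓ CMP  NZCV=0010
1: ✓ MOVGE  r3←0x72
2: ✓ ADDVC  r2←0x71
3: · MOVVS
4: ✓ CMP  NZCV=1010
5: · MOVGT
6: ✓ MOVMI  r3←0xb1

FIX = (r3, 0xb1)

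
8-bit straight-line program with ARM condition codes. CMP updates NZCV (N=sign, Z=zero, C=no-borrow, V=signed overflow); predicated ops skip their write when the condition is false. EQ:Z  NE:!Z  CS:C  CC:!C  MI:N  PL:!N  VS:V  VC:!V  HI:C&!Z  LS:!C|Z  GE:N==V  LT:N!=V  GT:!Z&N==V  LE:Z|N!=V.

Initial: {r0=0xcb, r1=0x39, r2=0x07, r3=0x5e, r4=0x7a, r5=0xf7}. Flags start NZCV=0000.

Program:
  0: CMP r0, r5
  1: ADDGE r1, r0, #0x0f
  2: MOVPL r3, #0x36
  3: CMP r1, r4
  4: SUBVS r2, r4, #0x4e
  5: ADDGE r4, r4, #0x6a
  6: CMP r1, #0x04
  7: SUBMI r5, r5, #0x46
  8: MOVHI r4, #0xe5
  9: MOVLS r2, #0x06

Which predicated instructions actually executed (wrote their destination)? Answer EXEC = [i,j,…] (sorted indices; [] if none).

EXEC = [8]

[0] flags=1000 → (cmp)
[1] flags=1000 GE?F → skip
[2] flags=1000 PL?F → skip
[3] flags=1000 → (cmp)
[4] flags=1000 VS?F → skip
[5] flags=1000 GE?F → skip
[6] flags=0010 → (cmp)
[7] flags=0010 MI?F → skip
[8] flags=0010 HI?T → r4=0xe5
[9] flags=0010 LS?F → skip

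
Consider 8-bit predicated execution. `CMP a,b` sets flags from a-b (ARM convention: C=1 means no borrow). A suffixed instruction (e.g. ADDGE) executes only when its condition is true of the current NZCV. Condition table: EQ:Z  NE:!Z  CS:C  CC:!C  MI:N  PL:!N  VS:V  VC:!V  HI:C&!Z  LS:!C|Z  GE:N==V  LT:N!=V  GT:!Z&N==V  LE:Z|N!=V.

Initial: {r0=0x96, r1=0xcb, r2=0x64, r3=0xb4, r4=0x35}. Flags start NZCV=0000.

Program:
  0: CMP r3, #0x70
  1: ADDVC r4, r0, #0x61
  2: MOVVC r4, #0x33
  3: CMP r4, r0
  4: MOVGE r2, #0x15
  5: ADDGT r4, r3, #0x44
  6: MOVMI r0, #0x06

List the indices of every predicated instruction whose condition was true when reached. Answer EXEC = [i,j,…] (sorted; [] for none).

EXEC = [4,5,6]

0: ✓ CMP  NZCV=0011
1: · ADDVC
2: · MOVVC
3: ✓ CMP  NZCV=1001
4: ✓ MOVGE  r2←0x15
5: ✓ ADDGT  r4←0xf8
6: ✓ MOVMI  r0←0x06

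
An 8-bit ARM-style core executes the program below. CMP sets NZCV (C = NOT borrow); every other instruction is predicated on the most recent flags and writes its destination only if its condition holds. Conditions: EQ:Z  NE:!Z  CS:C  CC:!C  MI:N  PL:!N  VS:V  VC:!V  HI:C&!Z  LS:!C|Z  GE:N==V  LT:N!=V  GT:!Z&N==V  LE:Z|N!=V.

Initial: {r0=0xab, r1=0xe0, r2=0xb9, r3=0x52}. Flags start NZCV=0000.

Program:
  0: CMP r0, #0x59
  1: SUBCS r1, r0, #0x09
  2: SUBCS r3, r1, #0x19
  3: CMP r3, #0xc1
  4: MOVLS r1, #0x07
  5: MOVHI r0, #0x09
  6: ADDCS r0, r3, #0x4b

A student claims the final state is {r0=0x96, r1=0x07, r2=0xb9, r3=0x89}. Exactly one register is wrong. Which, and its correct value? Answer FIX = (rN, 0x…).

FIX = (r0, 0xab)

[0] flags=0011 → (cmp)
[1] flags=0011 CS?T → r1=0xa2
[2] flags=0011 CS?T → r3=0x89
[3] flags=1000 → (cmp)
[4] flags=1000 LS?T → r1=0x07
[5] flags=1000 HI?F → skip
[6] flags=1000 CS?F → skip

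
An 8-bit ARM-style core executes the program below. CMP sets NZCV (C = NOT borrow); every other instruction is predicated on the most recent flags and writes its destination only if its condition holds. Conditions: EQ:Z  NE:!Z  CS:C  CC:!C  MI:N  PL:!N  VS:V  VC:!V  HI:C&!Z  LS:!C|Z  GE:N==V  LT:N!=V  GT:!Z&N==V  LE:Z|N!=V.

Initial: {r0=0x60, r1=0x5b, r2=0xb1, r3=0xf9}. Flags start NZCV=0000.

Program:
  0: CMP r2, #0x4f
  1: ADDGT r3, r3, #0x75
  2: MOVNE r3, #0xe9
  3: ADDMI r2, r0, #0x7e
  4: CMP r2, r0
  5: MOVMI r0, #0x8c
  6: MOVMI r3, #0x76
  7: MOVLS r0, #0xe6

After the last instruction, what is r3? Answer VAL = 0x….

VAL = 0xe9

0: ✓ CMP  NZCV=0011
1: · ADDGT
2: ✓ MOVNE  r3←0xe9
3: · ADDMI
4: ✓ CMP  NZCV=0011
5: · MOVMI
6: · MOVMI
7: · MOVLS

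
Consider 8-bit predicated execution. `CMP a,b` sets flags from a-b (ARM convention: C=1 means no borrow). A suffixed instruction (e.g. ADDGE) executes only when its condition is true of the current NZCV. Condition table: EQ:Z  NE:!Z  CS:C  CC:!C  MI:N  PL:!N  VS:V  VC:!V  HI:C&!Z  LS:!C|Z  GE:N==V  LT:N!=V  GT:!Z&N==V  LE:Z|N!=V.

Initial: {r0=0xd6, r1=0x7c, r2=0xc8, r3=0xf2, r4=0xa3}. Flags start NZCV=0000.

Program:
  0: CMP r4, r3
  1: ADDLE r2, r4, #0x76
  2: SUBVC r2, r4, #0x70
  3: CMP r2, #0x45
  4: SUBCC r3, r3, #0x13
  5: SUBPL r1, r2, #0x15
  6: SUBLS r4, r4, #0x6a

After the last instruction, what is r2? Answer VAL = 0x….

0: ✓ CMP  NZCV=1000
1: ✓ ADDLE  r2←0x19
2: ✓ SUBVC  r2←0x33
3: ✓ CMP  NZCV=1000
4: ✓ SUBCC  r3←0xdf
5: · SUBPL
6: ✓ SUBLS  r4←0x39

VAL = 0x33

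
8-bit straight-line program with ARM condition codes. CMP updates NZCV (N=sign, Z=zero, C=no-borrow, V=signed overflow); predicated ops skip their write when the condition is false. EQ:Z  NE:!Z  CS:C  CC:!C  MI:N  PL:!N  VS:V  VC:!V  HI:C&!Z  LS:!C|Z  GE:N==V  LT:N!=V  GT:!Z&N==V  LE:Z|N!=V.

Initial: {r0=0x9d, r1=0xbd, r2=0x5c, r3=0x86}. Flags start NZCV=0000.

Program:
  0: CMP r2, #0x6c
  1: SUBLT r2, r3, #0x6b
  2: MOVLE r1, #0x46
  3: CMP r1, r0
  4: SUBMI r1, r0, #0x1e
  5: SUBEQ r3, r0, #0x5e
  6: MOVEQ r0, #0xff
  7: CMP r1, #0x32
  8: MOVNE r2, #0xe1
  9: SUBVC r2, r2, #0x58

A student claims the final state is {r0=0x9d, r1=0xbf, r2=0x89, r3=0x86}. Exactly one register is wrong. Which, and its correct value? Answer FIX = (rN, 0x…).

[0] flags=1000 → (cmp)
[1] flags=1000 LT?T → r2=0x1b
[2] flags=1000 LE?T → r1=0x46
[3] flags=1001 → (cmp)
[4] flags=1001 MI?T → r1=0x7f
[5] flags=1001 EQ?F → skip
[6] flags=1001 EQ?F → skip
[7] flags=0010 → (cmp)
[8] flags=0010 NE?T → r2=0xe1
[9] flags=0010 VC?T → r2=0x89

FIX = (r1, 0x7f)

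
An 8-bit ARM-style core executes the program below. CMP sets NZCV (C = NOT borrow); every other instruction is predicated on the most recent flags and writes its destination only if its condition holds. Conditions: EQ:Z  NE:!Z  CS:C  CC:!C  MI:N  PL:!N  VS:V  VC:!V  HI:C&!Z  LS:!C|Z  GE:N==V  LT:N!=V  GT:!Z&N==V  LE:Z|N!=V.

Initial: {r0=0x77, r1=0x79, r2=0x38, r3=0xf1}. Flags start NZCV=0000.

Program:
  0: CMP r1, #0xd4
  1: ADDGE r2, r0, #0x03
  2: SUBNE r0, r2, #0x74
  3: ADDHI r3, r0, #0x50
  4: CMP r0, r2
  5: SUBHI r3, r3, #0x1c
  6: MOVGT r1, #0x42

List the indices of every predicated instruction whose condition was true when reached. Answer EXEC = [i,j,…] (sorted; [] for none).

EXEC = [1,2]

[0] flags=1001 → (cmp)
[1] flags=1001 GE?T → r2=0x7a
[2] flags=1001 NE?T → r0=0x06
[3] flags=1001 HI?F → skip
[4] flags=1000 → (cmp)
[5] flags=1000 HI?F → skip
[6] flags=1000 GT?F → skip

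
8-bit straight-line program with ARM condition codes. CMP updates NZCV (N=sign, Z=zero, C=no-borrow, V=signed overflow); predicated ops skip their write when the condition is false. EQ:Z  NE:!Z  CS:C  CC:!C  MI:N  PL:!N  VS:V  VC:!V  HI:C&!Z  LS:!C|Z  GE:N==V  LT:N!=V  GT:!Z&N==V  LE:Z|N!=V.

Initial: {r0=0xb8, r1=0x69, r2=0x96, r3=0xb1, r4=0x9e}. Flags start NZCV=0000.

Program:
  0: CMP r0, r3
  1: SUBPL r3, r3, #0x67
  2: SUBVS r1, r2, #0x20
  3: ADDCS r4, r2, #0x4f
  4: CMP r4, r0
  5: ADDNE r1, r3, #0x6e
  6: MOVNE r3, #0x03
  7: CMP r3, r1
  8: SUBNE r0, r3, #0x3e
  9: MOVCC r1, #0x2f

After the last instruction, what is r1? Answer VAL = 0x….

VAL = 0x2f

[0] flags=0010 → (cmp)
[1] flags=0010 PL?T → r3=0x4a
[2] flags=0010 VS?F → skip
[3] flags=0010 CS?T → r4=0xe5
[4] flags=0010 → (cmp)
[5] flags=0010 NE?T → r1=0xb8
[6] flags=0010 NE?T → r3=0x03
[7] flags=0000 → (cmp)
[8] flags=0000 NE?T → r0=0xc5
[9] flags=0000 CC?T → r1=0x2f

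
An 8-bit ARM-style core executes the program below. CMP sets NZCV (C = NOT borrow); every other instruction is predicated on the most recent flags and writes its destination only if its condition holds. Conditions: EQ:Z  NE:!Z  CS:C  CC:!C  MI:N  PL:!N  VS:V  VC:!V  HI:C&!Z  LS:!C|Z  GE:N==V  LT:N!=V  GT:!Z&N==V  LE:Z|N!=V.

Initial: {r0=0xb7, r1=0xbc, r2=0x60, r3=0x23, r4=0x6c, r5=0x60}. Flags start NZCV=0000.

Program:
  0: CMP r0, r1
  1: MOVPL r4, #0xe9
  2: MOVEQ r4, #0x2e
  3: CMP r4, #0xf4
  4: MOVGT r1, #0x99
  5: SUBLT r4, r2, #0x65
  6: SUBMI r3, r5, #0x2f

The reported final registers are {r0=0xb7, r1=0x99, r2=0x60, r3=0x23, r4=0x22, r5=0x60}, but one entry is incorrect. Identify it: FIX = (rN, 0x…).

0: ✓ CMP  NZCV=1000
1: · MOVPL
2: · MOVEQ
3: ✓ CMP  NZCV=0000
4: ✓ MOVGT  r1←0x99
5: · SUBLT
6: · SUBMI

FIX = (r4, 0x6c)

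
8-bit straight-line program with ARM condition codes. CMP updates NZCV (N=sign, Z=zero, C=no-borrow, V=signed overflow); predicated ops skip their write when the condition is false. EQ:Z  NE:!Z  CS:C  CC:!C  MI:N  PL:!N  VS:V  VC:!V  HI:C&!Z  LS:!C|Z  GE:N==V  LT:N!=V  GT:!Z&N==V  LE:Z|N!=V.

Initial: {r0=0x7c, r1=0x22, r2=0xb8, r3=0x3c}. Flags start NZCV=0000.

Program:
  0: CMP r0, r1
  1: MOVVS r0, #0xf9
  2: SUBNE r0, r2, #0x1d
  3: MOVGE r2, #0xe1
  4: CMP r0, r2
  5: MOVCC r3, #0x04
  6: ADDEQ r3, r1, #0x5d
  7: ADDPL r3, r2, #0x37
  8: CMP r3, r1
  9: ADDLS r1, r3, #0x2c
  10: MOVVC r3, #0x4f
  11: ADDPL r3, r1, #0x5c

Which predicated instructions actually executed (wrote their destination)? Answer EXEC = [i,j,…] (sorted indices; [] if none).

EXEC = [2,3,5,9,10]

[0] flags=0010 → (cmp)
[1] flags=0010 VS?F → skip
[2] flags=0010 NE?T → r0=0x9b
[3] flags=0010 GE?T → r2=0xe1
[4] flags=1000 → (cmp)
[5] flags=1000 CC?T → r3=0x04
[6] flags=1000 EQ?F → skip
[7] flags=1000 PL?F → skip
[8] flags=1000 → (cmp)
[9] flags=1000 LS?T → r1=0x30
[10] flags=1000 VC?T → r3=0x4f
[11] flags=1000 PL?F → skip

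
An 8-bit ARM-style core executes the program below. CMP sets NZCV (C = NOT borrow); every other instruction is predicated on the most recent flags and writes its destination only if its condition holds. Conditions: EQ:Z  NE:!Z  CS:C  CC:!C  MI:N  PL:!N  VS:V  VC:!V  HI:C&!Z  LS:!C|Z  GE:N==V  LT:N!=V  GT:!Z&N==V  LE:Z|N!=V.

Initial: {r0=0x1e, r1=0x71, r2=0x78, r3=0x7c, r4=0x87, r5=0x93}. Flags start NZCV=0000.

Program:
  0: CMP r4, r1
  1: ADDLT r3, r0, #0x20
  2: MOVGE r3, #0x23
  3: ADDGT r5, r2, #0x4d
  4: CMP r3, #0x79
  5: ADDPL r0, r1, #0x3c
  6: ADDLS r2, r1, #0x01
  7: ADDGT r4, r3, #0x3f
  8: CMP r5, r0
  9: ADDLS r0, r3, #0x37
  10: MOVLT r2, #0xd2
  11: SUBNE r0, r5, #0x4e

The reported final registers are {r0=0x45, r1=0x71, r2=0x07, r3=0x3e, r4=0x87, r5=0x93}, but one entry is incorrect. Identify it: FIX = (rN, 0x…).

FIX = (r2, 0xd2)

0: ✓ CMP  NZCV=0011
1: ✓ ADDLT  r3←0x3e
2: · MOVGE
3: · ADDGT
4: ✓ CMP  NZCV=1000
5: · ADDPL
6: ✓ ADDLS  r2←0x72
7: · ADDGT
8: ✓ CMP  NZCV=0011
9: · ADDLS
10: ✓ MOVLT  r2←0xd2
11: ✓ SUBNE  r0←0x45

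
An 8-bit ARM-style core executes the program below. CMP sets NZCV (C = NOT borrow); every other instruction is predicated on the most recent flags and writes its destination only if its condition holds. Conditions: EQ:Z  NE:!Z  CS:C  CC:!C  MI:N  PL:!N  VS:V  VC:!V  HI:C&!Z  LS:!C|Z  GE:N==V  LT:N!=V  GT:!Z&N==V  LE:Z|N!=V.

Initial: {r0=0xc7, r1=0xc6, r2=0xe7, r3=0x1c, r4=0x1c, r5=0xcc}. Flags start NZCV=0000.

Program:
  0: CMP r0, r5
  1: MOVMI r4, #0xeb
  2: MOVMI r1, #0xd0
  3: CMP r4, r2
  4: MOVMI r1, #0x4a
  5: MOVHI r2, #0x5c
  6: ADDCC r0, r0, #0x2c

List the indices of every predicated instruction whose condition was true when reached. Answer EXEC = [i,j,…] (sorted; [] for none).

[0] flags=1000 → (cmp)
[1] flags=1000 MI?T → r4=0xeb
[2] flags=1000 MI?T → r1=0xd0
[3] flags=0010 → (cmp)
[4] flags=0010 MI?F → skip
[5] flags=0010 HI?T → r2=0x5c
[6] flags=0010 CC?F → skip

EXEC = [1,2,5]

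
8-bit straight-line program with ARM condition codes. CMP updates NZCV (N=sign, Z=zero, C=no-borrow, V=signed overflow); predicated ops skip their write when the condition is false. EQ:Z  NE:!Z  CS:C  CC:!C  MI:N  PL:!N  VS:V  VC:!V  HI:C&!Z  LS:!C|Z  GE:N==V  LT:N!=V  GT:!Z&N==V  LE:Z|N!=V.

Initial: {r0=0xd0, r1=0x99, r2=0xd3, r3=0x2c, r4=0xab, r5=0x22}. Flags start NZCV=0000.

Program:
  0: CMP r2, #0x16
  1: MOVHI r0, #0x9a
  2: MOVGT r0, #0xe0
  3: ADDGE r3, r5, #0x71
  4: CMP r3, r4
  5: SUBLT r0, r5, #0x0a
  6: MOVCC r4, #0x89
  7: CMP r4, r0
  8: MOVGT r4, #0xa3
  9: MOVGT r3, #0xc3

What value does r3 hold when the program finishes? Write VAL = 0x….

0: ✓ CMP  NZCV=1010
1: ✓ MOVHI  r0←0x9a
2: · MOVGT
3: · ADDGE
4: ✓ CMP  NZCV=1001
5: · SUBLT
6: ✓ MOVCC  r4←0x89
7: ✓ CMP  NZCV=1000
8: · MOVGT
9: · MOVGT

VAL = 0x2c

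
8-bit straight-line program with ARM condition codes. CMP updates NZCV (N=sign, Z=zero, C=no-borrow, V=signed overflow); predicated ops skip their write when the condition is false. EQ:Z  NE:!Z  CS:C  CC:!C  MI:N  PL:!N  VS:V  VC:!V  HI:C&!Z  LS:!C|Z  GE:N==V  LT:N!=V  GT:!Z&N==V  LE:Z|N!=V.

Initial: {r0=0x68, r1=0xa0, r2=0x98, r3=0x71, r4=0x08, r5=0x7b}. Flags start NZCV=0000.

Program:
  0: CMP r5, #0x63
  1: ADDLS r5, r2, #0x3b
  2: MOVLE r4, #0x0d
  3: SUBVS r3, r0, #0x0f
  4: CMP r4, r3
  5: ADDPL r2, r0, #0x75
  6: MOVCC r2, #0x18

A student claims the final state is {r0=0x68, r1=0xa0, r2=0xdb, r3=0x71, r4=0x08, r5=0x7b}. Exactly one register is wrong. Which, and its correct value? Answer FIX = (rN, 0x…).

FIX = (r2, 0x18)

0: ✓ CMP  NZCV=0010
1: · ADDLS
2: · MOVLE
3: · SUBVS
4: ✓ CMP  NZCV=1000
5: · ADDPL
6: ✓ MOVCC  r2←0x18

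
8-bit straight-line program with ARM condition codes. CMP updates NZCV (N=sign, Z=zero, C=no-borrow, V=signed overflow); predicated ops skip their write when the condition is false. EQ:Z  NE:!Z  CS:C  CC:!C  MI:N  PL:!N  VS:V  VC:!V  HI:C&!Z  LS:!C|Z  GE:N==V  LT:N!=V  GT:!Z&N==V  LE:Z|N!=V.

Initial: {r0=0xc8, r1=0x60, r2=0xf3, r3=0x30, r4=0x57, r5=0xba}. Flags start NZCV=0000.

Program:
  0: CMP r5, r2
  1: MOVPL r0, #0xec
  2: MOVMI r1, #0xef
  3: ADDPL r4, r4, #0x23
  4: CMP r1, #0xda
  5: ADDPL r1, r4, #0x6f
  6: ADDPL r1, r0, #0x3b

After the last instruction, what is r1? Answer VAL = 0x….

VAL = 0x03

[0] flags=1000 → (cmp)
[1] flags=1000 PL?F → skip
[2] flags=1000 MI?T → r1=0xef
[3] flags=1000 PL?F → skip
[4] flags=0010 → (cmp)
[5] flags=0010 PL?T → r1=0xc6
[6] flags=0010 PL?T → r1=0x03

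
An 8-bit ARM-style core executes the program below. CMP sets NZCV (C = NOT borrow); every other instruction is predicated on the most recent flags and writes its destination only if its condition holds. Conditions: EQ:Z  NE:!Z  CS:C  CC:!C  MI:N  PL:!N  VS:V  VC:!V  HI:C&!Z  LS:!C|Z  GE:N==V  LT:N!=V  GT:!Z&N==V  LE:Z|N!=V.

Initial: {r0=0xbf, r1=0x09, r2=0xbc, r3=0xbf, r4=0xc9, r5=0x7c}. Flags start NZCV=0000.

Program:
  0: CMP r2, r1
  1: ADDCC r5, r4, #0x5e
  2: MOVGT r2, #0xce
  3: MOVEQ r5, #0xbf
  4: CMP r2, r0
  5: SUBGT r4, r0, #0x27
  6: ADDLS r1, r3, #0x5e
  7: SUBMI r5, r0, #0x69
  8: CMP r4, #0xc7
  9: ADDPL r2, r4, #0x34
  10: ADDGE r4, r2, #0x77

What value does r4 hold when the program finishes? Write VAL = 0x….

VAL = 0x74

0: ✓ CMP  NZCV=1010
1: · ADDCC
2: · MOVGT
3: · MOVEQ
4: ✓ CMP  NZCV=1000
5: · SUBGT
6: ✓ ADDLS  r1←0x1d
7: ✓ SUBMI  r5←0x56
8: ✓ CMP  NZCV=0010
9: ✓ ADDPL  r2←0xfd
10: ✓ ADDGE  r4←0x74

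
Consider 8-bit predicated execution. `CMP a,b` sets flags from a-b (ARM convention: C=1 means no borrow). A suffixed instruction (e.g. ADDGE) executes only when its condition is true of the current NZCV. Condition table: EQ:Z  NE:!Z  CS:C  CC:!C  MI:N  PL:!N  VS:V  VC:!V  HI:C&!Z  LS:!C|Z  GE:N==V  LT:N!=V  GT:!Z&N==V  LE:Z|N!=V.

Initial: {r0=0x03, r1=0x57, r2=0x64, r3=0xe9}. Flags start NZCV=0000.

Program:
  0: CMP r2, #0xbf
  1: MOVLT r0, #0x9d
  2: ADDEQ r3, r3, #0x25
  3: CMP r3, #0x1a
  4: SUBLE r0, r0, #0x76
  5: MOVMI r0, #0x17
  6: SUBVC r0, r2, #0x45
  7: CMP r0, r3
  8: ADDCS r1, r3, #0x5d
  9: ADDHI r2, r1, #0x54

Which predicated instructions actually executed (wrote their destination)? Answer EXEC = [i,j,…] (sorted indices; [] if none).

EXEC = [4,5,6]

[0] flags=1001 → (cmp)
[1] flags=1001 LT?F → skip
[2] flags=1001 EQ?F → skip
[3] flags=1010 → (cmp)
[4] flags=1010 LE?T → r0=0x8d
[5] flags=1010 MI?T → r0=0x17
[6] flags=1010 VC?T → r0=0x1f
[7] flags=0000 → (cmp)
[8] flags=0000 CS?F → skip
[9] flags=0000 HI?F → skip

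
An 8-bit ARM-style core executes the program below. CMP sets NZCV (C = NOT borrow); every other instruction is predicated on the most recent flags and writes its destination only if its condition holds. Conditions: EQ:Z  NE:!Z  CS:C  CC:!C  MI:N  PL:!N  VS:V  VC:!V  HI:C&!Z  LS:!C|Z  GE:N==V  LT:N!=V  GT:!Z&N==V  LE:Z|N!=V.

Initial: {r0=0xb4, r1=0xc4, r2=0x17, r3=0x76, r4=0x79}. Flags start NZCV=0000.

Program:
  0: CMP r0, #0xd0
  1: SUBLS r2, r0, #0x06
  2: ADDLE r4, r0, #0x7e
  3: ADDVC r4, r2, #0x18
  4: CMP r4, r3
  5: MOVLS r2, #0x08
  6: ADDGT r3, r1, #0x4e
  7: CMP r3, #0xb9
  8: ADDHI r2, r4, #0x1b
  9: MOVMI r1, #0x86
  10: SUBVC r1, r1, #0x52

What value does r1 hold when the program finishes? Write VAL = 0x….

VAL = 0x86

0: ✓ CMP  NZCV=1000
1: ✓ SUBLS  r2←0xae
2: ✓ ADDLE  r4←0x32
3: ✓ ADDVC  r4←0xc6
4: ✓ CMP  NZCV=0011
5: · MOVLS
6: · ADDGT
7: ✓ CMP  NZCV=1001
8: · ADDHI
9: ✓ MOVMI  r1←0x86
10: · SUBVC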